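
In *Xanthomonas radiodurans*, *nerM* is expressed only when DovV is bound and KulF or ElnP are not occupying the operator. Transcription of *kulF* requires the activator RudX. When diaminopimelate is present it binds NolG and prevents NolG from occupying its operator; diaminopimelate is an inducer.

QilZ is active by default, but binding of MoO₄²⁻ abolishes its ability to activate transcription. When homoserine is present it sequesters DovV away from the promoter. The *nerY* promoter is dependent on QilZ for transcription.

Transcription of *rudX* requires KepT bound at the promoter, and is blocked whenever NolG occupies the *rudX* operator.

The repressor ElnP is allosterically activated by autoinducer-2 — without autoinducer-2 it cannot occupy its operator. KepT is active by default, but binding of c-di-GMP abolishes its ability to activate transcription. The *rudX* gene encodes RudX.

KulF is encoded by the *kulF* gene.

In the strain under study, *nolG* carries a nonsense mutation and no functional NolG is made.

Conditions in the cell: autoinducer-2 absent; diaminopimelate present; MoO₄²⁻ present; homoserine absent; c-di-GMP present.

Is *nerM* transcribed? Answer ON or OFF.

NolG is non-functional in this strain, so it has no effect.
c-di-GMP is present, so KepT is inactive.
Required activator KepT is absent, so *rudX* is not transcribed.
So RudX is not produced.
Required activator RudX is absent, so *kulF* is not transcribed.
So KulF is not produced.
Autoinducer-2 is absent, so ElnP is inactive.
Homoserine is absent, so DovV is active.
No repressor is bound and DovV is active, so *nerM* is transcribed.

ON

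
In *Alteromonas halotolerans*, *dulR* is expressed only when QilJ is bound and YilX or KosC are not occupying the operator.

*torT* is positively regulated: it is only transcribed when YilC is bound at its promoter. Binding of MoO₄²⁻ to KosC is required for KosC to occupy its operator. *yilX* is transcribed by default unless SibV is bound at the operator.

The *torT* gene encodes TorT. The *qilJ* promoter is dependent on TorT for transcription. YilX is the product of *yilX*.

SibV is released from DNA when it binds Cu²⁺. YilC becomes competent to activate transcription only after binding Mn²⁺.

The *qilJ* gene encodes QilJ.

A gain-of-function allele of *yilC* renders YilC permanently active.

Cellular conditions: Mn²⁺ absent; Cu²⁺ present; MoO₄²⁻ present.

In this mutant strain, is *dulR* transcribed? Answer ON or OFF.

Cu²⁺ is present, so SibV is inactive.
With no repressor bound, *yilX* is transcribed.
So YilX is produced and active.
MoO₄²⁻ is present, so KosC is active.
YilC is constitutively active in this strain.
No repressor is bound and YilC is active, so *torT* is transcribed.
So TorT is produced and active.
No repressor is bound and TorT is active, so *qilJ* is transcribed.
So QilJ is produced and active.
With repressor YilX bound, *dulR* is not transcribed.

OFF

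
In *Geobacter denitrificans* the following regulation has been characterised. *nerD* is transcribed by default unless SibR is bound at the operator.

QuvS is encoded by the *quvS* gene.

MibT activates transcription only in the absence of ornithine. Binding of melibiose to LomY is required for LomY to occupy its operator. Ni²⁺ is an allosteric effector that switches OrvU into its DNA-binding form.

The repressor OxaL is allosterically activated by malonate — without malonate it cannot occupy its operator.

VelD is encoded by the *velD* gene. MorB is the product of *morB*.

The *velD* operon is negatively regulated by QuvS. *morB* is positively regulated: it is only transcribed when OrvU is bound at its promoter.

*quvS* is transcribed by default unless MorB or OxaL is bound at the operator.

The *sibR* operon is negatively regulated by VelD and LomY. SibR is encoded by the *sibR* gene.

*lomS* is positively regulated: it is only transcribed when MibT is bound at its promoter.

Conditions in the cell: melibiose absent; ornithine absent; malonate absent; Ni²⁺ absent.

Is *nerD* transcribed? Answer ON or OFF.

OFF

Ni²⁺ is absent, so OrvU is inactive.
Required activator OrvU is absent, so *morB* is not transcribed.
So MorB is not produced.
Malonate is absent, so OxaL is inactive.
With no repressor bound, *quvS* is transcribed.
So QuvS is produced and active.
With repressor QuvS bound, *velD* is not transcribed.
So VelD is not produced.
Melibiose is absent, so LomY is inactive.
With no repressor bound, *sibR* is transcribed.
So SibR is produced and active.
With repressor SibR bound, *nerD* is not transcribed.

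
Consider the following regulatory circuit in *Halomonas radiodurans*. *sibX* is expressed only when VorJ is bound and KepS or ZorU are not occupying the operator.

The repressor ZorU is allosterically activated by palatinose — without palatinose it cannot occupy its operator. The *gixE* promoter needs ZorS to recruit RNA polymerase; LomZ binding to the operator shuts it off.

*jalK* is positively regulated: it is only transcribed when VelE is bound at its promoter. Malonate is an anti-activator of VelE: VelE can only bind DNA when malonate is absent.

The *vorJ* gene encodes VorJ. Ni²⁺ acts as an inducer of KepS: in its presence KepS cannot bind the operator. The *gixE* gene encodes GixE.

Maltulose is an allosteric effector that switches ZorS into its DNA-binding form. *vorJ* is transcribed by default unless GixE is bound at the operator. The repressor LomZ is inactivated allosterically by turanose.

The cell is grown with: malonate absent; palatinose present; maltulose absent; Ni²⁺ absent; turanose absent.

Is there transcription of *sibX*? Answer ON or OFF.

OFF

Turanose is absent, so LomZ is active.
Maltulose is absent, so ZorS is inactive.
With repressor LomZ bound, *gixE* is not transcribed.
So GixE is not produced.
With no repressor bound, *vorJ* is transcribed.
So VorJ is produced and active.
Ni²⁺ is absent, so KepS is active.
Palatinose is present, so ZorU is active.
With repressor KepS bound, *sibX* is not transcribed.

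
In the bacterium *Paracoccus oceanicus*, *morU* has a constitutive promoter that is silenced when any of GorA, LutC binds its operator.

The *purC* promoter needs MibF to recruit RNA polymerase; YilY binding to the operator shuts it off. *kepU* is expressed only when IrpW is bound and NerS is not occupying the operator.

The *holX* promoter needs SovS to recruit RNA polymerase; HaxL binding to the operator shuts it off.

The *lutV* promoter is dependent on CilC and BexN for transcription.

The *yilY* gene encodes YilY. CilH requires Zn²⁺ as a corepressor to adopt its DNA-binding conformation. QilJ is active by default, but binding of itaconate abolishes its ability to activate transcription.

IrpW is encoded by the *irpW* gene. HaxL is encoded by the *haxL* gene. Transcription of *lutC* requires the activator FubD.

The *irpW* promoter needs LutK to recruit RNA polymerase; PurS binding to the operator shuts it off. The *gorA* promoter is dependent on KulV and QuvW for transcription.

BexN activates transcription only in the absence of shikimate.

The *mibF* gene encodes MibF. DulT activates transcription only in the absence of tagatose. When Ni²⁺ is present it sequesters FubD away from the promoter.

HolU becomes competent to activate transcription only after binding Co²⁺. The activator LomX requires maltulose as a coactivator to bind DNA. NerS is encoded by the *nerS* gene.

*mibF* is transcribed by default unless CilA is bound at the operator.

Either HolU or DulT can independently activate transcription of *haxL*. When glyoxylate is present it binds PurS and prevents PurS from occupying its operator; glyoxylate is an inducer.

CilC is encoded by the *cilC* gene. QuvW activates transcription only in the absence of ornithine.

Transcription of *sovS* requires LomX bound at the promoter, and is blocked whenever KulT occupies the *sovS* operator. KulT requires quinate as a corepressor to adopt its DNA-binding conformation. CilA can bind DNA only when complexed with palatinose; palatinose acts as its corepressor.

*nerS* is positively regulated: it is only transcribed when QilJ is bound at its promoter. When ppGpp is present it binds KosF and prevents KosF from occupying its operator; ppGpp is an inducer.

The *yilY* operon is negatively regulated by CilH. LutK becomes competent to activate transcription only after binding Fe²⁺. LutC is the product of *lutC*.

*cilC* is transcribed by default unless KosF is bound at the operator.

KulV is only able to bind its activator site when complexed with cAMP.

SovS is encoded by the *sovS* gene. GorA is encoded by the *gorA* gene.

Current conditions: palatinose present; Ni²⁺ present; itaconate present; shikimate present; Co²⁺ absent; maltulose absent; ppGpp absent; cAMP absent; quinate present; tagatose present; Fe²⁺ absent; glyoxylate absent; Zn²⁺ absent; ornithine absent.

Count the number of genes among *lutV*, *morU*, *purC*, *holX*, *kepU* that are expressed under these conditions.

1

ppGpp is absent, so KosF is active.
With repressor KosF bound, *cilC* is not transcribed.
So CilC is not produced.
Shikimate is present, so BexN is inactive.
Required activator CilC is absent, so *lutV* is not transcribed.
→ *lutV* is OFF.
cAMP is absent, so KulV is inactive.
Ornithine is absent, so QuvW is active.
Required activator KulV is absent, so *gorA* is not transcribed.
So GorA is not produced.
Ni²⁺ is present, so FubD is inactive.
Required activator FubD is absent, so *lutC* is not transcribed.
So LutC is not produced.
With no repressor bound, *morU* is transcribed.
→ *morU* is ON.
Palatinose is present, so CilA is active.
With repressor CilA bound, *mibF* is not transcribed.
So MibF is not produced.
Zn²⁺ is absent, so CilH is inactive.
With no repressor bound, *yilY* is transcribed.
So YilY is produced and active.
With repressor YilY bound, *purC* is not transcribed.
→ *purC* is OFF.
Maltulose is absent, so LomX is inactive.
Quinate is present, so KulT is active.
With repressor KulT bound, *sovS* is not transcribed.
So SovS is not produced.
Co²⁺ is absent, so HolU is inactive.
Tagatose is present, so DulT is inactive.
No activator is available at the *haxL* promoter, so *haxL* is not transcribed.
So HaxL is not produced.
Required activator SovS is absent, so *holX* is not transcribed.
→ *holX* is OFF.
Glyoxylate is absent, so PurS is active.
Fe²⁺ is absent, so LutK is inactive.
With repressor PurS bound, *irpW* is not transcribed.
So IrpW is not produced.
Itaconate is present, so QilJ is inactive.
Required activator QilJ is absent, so *nerS* is not transcribed.
So NerS is not produced.
Required activator IrpW is absent, so *kepU* is not transcribed.
→ *kepU* is OFF.
1 of the 5 genes is transcribed.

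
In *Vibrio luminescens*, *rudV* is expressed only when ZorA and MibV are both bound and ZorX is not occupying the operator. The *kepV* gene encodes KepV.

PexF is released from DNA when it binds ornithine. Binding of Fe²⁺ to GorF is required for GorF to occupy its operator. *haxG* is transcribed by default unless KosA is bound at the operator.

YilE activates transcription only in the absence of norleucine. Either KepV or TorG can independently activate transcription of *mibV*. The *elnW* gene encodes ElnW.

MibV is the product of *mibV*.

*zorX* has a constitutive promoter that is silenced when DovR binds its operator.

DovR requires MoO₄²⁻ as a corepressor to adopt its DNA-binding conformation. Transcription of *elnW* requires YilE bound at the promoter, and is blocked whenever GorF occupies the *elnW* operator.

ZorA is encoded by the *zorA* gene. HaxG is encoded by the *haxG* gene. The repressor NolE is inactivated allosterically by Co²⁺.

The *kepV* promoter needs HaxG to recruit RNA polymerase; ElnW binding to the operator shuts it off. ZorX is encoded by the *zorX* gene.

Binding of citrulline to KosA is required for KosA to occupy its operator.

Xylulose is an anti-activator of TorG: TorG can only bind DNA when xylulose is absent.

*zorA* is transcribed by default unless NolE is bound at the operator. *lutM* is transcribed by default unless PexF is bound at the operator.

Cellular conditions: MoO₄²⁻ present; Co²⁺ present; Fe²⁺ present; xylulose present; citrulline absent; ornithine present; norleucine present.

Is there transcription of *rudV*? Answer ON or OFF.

Co²⁺ is present, so NolE is inactive.
With no repressor bound, *zorA* is transcribed.
So ZorA is produced and active.
Fe²⁺ is present, so GorF is active.
Norleucine is present, so YilE is inactive.
With repressor GorF bound, *elnW* is not transcribed.
So ElnW is not produced.
Citrulline is absent, so KosA is inactive.
With no repressor bound, *haxG* is transcribed.
So HaxG is produced and active.
No repressor is bound and HaxG is active, so *kepV* is transcribed.
So KepV is produced and active.
Xylulose is present, so TorG is inactive.
Activator KepV is present, so *mibV* is transcribed.
So MibV is produced and active.
MoO₄²⁻ is present, so DovR is active.
With repressor DovR bound, *zorX* is not transcribed.
So ZorX is not produced.
No repressor is bound and ZorA and MibV are active, so *rudV* is transcribed.

ON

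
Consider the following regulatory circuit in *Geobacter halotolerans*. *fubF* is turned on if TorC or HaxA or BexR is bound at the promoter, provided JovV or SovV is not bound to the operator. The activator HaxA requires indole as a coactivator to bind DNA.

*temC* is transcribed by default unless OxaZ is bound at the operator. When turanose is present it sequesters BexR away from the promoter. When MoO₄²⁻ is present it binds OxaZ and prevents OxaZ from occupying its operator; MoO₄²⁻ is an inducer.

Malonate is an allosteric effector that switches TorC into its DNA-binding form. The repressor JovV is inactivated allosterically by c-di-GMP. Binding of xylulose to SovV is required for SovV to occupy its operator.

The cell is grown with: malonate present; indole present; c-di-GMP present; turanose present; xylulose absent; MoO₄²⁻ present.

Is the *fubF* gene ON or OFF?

Malonate is present, so TorC is active.
Indole is present, so HaxA is active.
c-di-GMP is present, so JovV is inactive.
Turanose is present, so BexR is inactive.
Xylulose is absent, so SovV is inactive.
Activator TorC is present, so *fubF* is transcribed.

ON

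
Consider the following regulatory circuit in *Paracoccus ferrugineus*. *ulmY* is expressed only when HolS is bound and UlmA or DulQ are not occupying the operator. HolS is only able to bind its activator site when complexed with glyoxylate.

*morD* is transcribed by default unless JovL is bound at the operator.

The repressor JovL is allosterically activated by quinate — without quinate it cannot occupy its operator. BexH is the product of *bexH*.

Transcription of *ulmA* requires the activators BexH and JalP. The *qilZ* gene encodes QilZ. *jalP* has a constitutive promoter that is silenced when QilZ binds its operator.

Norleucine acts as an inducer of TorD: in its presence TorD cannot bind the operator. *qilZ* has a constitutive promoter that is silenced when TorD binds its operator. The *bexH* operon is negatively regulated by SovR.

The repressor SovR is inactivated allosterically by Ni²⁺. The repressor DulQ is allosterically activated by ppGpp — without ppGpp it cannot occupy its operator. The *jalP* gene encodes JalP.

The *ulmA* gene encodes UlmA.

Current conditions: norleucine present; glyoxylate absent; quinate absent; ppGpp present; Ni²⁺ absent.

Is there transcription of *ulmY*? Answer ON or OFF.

Ni²⁺ is absent, so SovR is active.
With repressor SovR bound, *bexH* is not transcribed.
So BexH is not produced.
Norleucine is present, so TorD is inactive.
With no repressor bound, *qilZ* is transcribed.
So QilZ is produced and active.
With repressor QilZ bound, *jalP* is not transcribed.
So JalP is not produced.
Required activator BexH is absent, so *ulmA* is not transcribed.
So UlmA is not produced.
Glyoxylate is absent, so HolS is inactive.
ppGpp is present, so DulQ is active.
With repressor DulQ bound, *ulmY* is not transcribed.

OFF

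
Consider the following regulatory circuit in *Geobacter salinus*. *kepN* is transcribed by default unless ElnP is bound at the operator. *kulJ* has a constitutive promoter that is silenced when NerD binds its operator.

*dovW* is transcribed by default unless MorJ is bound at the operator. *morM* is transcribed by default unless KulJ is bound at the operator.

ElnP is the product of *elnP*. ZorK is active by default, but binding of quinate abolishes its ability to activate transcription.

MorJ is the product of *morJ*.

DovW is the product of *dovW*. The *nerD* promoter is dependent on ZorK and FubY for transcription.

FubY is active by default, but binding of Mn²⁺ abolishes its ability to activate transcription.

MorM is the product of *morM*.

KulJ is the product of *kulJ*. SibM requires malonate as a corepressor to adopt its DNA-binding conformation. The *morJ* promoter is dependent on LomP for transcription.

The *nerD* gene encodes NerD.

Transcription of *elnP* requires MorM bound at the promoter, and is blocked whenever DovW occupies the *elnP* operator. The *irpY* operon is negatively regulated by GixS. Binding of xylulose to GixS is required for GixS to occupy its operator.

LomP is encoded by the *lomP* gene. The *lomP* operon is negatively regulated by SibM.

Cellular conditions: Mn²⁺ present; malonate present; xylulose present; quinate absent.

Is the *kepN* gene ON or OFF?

ON

Malonate is present, so SibM is active.
With repressor SibM bound, *lomP* is not transcribed.
So LomP is not produced.
Required activator LomP is absent, so *morJ* is not transcribed.
So MorJ is not produced.
With no repressor bound, *dovW* is transcribed.
So DovW is produced and active.
Quinate is absent, so ZorK is active.
Mn²⁺ is present, so FubY is inactive.
Required activator FubY is absent, so *nerD* is not transcribed.
So NerD is not produced.
With no repressor bound, *kulJ* is transcribed.
So KulJ is produced and active.
With repressor KulJ bound, *morM* is not transcribed.
So MorM is not produced.
With repressor DovW bound, *elnP* is not transcribed.
So ElnP is not produced.
With no repressor bound, *kepN* is transcribed.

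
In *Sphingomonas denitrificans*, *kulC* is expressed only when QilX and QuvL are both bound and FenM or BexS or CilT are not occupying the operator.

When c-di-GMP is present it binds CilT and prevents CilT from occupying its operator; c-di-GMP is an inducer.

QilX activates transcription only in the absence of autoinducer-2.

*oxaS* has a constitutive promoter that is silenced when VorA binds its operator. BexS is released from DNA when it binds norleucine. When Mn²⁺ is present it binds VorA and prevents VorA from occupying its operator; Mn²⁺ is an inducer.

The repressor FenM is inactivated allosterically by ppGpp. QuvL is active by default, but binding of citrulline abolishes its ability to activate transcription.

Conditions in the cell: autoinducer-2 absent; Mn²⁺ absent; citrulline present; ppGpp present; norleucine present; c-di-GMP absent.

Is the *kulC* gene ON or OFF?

OFF

Autoinducer-2 is absent, so QilX is active.
Citrulline is present, so QuvL is inactive.
ppGpp is present, so FenM is inactive.
Norleucine is present, so BexS is inactive.
c-di-GMP is absent, so CilT is active.
With repressor CilT bound, *kulC* is not transcribed.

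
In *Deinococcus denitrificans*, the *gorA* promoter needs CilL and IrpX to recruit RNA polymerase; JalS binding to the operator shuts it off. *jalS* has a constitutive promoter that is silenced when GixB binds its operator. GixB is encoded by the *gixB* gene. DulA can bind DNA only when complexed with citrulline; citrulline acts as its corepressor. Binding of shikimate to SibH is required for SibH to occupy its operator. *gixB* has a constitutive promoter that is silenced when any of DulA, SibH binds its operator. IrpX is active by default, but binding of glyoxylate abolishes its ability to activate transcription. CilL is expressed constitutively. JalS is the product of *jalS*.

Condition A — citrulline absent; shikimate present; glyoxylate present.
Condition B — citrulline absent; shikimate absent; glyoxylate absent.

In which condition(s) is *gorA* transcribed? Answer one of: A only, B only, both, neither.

B only

Condition A:
Citrulline is absent, so DulA is inactive.
Shikimate is present, so SibH is active.
With repressor SibH bound, *gixB* is not transcribed.
So GixB is not produced.
With no repressor bound, *jalS* is transcribed.
So JalS is produced and active.
CilL is produced constitutively and is active.
Glyoxylate is present, so IrpX is inactive.
With repressor JalS bound, *gorA* is not transcribed.
→ *gorA* is OFF in A.
Condition B:
Citrulline is absent, so DulA is inactive.
Shikimate is absent, so SibH is inactive.
With no repressor bound, *gixB* is transcribed.
So GixB is produced and active.
With repressor GixB bound, *jalS* is not transcribed.
So JalS is not produced.
CilL is produced constitutively and is active.
Glyoxylate is absent, so IrpX is active.
No repressor is bound and CilL and IrpX are active, so *gorA* is transcribed.
→ *gorA* is ON in B.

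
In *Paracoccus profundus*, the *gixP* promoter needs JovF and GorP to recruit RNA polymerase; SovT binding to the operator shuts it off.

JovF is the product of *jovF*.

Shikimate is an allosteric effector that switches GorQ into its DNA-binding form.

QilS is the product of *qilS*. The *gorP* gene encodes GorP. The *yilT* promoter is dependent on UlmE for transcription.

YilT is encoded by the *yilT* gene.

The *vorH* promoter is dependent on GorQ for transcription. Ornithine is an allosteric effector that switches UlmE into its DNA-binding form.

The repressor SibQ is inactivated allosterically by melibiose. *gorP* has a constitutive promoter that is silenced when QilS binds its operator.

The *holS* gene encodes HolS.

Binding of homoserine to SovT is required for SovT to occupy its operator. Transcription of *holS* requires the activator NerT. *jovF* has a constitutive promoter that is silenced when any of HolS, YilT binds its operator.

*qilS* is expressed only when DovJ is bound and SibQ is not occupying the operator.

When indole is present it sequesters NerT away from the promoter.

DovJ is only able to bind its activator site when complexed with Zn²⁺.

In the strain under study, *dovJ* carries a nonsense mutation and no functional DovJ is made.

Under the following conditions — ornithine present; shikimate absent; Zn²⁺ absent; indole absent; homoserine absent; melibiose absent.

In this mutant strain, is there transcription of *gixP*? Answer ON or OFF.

Indole is absent, so NerT is active.
No repressor is bound and NerT is active, so *holS* is transcribed.
So HolS is produced and active.
Ornithine is present, so UlmE is active.
No repressor is bound and UlmE is active, so *yilT* is transcribed.
So YilT is produced and active.
With repressor HolS bound, *jovF* is not transcribed.
So JovF is not produced.
DovJ is non-functional in this strain, so it has no effect.
Melibiose is absent, so SibQ is active.
With repressor SibQ bound, *qilS* is not transcribed.
So QilS is not produced.
With no repressor bound, *gorP* is transcribed.
So GorP is produced and active.
Homoserine is absent, so SovT is inactive.
Required activator JovF is absent, so *gixP* is not transcribed.

OFF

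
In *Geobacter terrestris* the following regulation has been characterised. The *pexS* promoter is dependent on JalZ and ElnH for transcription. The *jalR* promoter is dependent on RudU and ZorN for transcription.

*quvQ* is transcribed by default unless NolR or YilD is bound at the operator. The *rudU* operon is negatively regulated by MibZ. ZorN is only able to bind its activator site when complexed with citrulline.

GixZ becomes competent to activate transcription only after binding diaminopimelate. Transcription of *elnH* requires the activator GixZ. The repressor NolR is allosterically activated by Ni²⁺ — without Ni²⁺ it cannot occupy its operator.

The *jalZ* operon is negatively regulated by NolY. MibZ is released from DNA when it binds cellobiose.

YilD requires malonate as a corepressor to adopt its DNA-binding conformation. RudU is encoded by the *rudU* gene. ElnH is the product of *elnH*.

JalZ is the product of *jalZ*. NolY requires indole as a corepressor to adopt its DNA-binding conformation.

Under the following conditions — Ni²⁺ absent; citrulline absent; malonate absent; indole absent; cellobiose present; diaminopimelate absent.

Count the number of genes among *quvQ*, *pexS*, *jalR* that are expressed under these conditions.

Ni²⁺ is absent, so NolR is inactive.
Malonate is absent, so YilD is inactive.
With no repressor bound, *quvQ* is transcribed.
→ *quvQ* is ON.
Indole is absent, so NolY is inactive.
With no repressor bound, *jalZ* is transcribed.
So JalZ is produced and active.
Diaminopimelate is absent, so GixZ is inactive.
Required activator GixZ is absent, so *elnH* is not transcribed.
So ElnH is not produced.
Required activator ElnH is absent, so *pexS* is not transcribed.
→ *pexS* is OFF.
Cellobiose is present, so MibZ is inactive.
With no repressor bound, *rudU* is transcribed.
So RudU is produced and active.
Citrulline is absent, so ZorN is inactive.
Required activator ZorN is absent, so *jalR* is not transcribed.
→ *jalR* is OFF.
1 of the 3 genes is transcribed.

1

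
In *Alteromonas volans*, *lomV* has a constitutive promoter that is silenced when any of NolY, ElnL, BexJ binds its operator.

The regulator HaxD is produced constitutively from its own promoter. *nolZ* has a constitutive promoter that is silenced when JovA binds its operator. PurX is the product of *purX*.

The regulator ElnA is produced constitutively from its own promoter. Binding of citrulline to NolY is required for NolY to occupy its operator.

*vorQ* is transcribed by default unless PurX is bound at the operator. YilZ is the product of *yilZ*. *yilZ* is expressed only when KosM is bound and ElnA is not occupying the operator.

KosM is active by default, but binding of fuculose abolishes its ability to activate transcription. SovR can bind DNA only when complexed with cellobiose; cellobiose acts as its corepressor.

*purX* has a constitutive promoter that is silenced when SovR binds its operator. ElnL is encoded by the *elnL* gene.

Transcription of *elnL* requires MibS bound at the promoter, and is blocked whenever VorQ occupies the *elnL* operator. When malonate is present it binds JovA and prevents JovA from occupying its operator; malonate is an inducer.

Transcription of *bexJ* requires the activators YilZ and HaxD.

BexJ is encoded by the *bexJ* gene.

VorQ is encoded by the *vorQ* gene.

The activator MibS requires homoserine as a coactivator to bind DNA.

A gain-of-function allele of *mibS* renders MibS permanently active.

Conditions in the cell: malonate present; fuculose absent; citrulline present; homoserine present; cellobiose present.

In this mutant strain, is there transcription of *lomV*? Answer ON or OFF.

OFF

Citrulline is present, so NolY is active.
MibS is constitutively active in this strain.
Cellobiose is present, so SovR is active.
With repressor SovR bound, *purX* is not transcribed.
So PurX is not produced.
With no repressor bound, *vorQ* is transcribed.
So VorQ is produced and active.
With repressor VorQ bound, *elnL* is not transcribed.
So ElnL is not produced.
Fuculose is absent, so KosM is active.
ElnA is produced constitutively and is active.
With repressor ElnA bound, *yilZ* is not transcribed.
So YilZ is not produced.
HaxD is produced constitutively and is active.
Required activator YilZ is absent, so *bexJ* is not transcribed.
So BexJ is not produced.
With repressor NolY bound, *lomV* is not transcribed.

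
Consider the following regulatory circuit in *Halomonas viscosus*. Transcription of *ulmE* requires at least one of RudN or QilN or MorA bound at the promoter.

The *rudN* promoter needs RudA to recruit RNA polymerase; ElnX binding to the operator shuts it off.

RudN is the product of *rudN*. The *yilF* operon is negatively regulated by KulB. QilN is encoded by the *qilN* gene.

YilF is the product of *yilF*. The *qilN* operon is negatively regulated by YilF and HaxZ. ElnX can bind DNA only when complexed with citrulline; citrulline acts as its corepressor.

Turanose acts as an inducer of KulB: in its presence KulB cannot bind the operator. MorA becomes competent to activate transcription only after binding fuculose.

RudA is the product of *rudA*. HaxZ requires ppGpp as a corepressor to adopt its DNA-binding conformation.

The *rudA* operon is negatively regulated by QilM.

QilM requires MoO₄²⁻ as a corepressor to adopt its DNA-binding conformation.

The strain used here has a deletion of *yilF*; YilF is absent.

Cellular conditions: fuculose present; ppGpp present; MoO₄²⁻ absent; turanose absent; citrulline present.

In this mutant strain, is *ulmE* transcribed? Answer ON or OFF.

Citrulline is present, so ElnX is active.
MoO₄²⁻ is absent, so QilM is inactive.
With no repressor bound, *rudA* is transcribed.
So RudA is produced and active.
With repressor ElnX bound, *rudN* is not transcribed.
So RudN is not produced.
YilF is non-functional in this strain, so it has no effect.
ppGpp is present, so HaxZ is active.
With repressor HaxZ bound, *qilN* is not transcribed.
So QilN is not produced.
Fuculose is present, so MorA is active.
Activator MorA is present, so *ulmE* is transcribed.

ON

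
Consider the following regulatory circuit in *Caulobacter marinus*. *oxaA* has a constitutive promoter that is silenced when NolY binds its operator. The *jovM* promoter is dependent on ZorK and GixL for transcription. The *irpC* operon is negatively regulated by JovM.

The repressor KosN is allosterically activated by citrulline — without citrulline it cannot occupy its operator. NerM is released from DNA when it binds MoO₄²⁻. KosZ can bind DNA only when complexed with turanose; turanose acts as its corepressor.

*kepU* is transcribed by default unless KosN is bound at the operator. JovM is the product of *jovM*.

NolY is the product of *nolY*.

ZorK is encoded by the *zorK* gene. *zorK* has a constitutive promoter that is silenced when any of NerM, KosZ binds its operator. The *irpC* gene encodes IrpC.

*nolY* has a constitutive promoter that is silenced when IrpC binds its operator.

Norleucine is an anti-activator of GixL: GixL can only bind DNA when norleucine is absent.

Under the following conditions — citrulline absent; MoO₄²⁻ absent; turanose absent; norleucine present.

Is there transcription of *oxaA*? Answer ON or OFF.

ON

MoO₄²⁻ is absent, so NerM is active.
Turanose is absent, so KosZ is inactive.
With repressor NerM bound, *zorK* is not transcribed.
So ZorK is not produced.
Norleucine is present, so GixL is inactive.
Required activator ZorK is absent, so *jovM* is not transcribed.
So JovM is not produced.
With no repressor bound, *irpC* is transcribed.
So IrpC is produced and active.
With repressor IrpC bound, *nolY* is not transcribed.
So NolY is not produced.
With no repressor bound, *oxaA* is transcribed.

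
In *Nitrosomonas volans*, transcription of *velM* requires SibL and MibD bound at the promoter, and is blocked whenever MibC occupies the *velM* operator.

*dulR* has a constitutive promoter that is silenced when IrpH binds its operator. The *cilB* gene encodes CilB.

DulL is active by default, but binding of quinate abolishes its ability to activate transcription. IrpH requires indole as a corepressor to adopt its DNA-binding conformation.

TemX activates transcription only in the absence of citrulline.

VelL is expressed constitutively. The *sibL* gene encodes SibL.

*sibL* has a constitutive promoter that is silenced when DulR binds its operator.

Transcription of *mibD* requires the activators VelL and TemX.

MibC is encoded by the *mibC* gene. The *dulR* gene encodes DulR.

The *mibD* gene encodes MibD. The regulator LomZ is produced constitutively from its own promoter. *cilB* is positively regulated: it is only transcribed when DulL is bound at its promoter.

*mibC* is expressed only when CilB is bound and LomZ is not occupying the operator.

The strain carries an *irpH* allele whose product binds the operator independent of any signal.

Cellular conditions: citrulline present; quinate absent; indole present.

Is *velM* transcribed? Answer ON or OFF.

OFF

IrpH is constitutively active in this strain.
With repressor IrpH bound, *dulR* is not transcribed.
So DulR is not produced.
With no repressor bound, *sibL* is transcribed.
So SibL is produced and active.
VelL is produced constitutively and is active.
Citrulline is present, so TemX is inactive.
Required activator TemX is absent, so *mibD* is not transcribed.
So MibD is not produced.
LomZ is produced constitutively and is active.
Quinate is absent, so DulL is active.
No repressor is bound and DulL is active, so *cilB* is transcribed.
So CilB is produced and active.
With repressor LomZ bound, *mibC* is not transcribed.
So MibC is not produced.
Required activator MibD is absent, so *velM* is not transcribed.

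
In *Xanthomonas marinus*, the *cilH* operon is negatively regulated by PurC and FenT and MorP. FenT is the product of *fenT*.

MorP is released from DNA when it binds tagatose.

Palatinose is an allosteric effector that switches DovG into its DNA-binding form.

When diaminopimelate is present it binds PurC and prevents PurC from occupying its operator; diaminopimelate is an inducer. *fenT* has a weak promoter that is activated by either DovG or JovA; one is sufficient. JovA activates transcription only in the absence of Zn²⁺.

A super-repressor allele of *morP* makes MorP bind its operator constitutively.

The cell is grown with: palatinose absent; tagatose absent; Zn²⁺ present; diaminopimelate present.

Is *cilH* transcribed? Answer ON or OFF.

Diaminopimelate is present, so PurC is inactive.
Palatinose is absent, so DovG is inactive.
Zn²⁺ is present, so JovA is inactive.
No activator is available at the *fenT* promoter, so *fenT* is not transcribed.
So FenT is not produced.
MorP is constitutively active in this strain.
With repressor MorP bound, *cilH* is not transcribed.

OFF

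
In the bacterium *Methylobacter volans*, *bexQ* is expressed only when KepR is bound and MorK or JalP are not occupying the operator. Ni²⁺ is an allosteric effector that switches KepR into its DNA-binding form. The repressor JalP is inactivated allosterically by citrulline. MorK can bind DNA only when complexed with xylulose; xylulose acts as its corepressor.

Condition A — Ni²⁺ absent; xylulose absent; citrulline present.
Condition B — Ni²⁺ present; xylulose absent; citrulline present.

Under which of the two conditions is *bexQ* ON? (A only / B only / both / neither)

B only

Condition A:
Ni²⁺ is absent, so KepR is inactive.
Xylulose is absent, so MorK is inactive.
Citrulline is present, so JalP is inactive.
Required activator KepR is absent, so *bexQ* is not transcribed.
→ *bexQ* is OFF in A.
Condition B:
Ni²⁺ is present, so KepR is active.
Xylulose is absent, so MorK is inactive.
Citrulline is present, so JalP is inactive.
No repressor is bound and KepR is active, so *bexQ* is transcribed.
→ *bexQ* is ON in B.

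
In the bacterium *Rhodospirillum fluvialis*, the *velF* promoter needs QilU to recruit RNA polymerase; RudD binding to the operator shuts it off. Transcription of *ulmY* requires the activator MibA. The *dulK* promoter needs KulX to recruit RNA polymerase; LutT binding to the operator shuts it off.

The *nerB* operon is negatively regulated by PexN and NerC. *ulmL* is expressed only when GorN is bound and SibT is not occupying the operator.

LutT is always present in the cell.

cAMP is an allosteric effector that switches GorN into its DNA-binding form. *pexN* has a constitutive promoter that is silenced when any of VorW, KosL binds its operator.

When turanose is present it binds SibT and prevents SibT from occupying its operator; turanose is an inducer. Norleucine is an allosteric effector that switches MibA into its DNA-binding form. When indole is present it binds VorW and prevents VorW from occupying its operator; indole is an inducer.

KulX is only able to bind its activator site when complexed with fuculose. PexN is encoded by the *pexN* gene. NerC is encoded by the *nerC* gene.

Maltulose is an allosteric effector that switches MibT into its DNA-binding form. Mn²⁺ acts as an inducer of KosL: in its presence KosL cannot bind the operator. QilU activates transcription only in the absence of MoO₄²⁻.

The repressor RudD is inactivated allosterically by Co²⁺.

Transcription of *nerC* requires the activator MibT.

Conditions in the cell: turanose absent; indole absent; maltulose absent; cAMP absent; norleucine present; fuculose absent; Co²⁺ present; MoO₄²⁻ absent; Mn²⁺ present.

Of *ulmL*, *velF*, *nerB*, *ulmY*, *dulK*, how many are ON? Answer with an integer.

3

cAMP is absent, so GorN is inactive.
Turanose is absent, so SibT is active.
With repressor SibT bound, *ulmL* is not transcribed.
→ *ulmL* is OFF.
Co²⁺ is present, so RudD is inactive.
MoO₄²⁻ is absent, so QilU is active.
No repressor is bound and QilU is active, so *velF* is transcribed.
→ *velF* is ON.
Indole is absent, so VorW is active.
Mn²⁺ is present, so KosL is inactive.
With repressor VorW bound, *pexN* is not transcribed.
So PexN is not produced.
Maltulose is absent, so MibT is inactive.
Required activator MibT is absent, so *nerC* is not transcribed.
So NerC is not produced.
With no repressor bound, *nerB* is transcribed.
→ *nerB* is ON.
Norleucine is present, so MibA is active.
No repressor is bound and MibA is active, so *ulmY* is transcribed.
→ *ulmY* is ON.
Fuculose is absent, so KulX is inactive.
LutT is produced constitutively and is active.
With repressor LutT bound, *dulK* is not transcribed.
→ *dulK* is OFF.
3 of the 5 genes are transcribed.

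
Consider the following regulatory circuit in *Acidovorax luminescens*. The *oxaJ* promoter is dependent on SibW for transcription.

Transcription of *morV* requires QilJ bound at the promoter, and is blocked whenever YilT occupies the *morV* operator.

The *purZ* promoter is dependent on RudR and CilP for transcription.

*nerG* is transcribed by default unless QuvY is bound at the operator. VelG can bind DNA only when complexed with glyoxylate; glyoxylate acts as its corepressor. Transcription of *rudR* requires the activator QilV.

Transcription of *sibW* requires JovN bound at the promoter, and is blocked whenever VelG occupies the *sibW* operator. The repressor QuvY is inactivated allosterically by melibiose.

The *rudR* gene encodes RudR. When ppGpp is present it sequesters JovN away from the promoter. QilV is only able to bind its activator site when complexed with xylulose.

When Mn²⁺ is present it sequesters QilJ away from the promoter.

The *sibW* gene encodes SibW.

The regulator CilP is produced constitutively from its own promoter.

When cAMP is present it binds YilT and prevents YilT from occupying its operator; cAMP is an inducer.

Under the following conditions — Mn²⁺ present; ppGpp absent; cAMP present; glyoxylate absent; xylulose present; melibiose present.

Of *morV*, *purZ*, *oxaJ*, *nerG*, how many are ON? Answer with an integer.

Mn²⁺ is present, so QilJ is inactive.
cAMP is present, so YilT is inactive.
Required activator QilJ is absent, so *morV* is not transcribed.
→ *morV* is OFF.
Xylulose is present, so QilV is active.
No repressor is bound and QilV is active, so *rudR* is transcribed.
So RudR is produced and active.
CilP is produced constitutively and is active.
No repressor is bound and RudR and CilP are active, so *purZ* is transcribed.
→ *purZ* is ON.
Glyoxylate is absent, so VelG is inactive.
ppGpp is absent, so JovN is active.
No repressor is bound and JovN is active, so *sibW* is transcribed.
So SibW is produced and active.
No repressor is bound and SibW is active, so *oxaJ* is transcribed.
→ *oxaJ* is ON.
Melibiose is present, so QuvY is inactive.
With no repressor bound, *nerG* is transcribed.
→ *nerG* is ON.
3 of the 4 genes are transcribed.

3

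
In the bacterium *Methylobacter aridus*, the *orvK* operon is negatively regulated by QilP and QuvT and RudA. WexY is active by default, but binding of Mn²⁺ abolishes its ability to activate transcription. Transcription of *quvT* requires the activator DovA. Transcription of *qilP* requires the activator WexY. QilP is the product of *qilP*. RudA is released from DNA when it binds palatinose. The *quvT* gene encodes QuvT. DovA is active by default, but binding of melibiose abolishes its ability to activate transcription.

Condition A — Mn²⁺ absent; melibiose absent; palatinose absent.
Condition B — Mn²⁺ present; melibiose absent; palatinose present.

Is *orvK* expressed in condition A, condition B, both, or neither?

neither

Condition A:
Mn²⁺ is absent, so WexY is active.
No repressor is bound and WexY is active, so *qilP* is transcribed.
So QilP is produced and active.
Melibiose is absent, so DovA is active.
No repressor is bound and DovA is active, so *quvT* is transcribed.
So QuvT is produced and active.
Palatinose is absent, so RudA is active.
With repressor QilP bound, *orvK* is not transcribed.
→ *orvK* is OFF in A.
Condition B:
Mn²⁺ is present, so WexY is inactive.
Required activator WexY is absent, so *qilP* is not transcribed.
So QilP is not produced.
Melibiose is absent, so DovA is active.
No repressor is bound and DovA is active, so *quvT* is transcribed.
So QuvT is produced and active.
Palatinose is present, so RudA is inactive.
With repressor QuvT bound, *orvK* is not transcribed.
→ *orvK* is OFF in B.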